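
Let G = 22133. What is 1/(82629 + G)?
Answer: 1/104762 ≈ 9.5454e-6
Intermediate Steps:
1/(82629 + G) = 1/(82629 + 22133) = 1/104762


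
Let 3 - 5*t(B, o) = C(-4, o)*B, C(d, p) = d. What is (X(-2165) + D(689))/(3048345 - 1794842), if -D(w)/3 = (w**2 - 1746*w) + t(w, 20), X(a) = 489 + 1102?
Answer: 10923773/6267515 ≈ 1.7429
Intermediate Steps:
t(B, o) = 3/5 + 4*B/5 (t(B, o) = 3/5 - (-4)*B/5 = 3/5 + 4*B/5)
X(a) = 1591
D(w) = -9/5 - 3*w**2 + 26178*w/5 (D(w) = -3*((w**2 - 1746*w) + (3/5 + 4*w/5)) = -3*(3/5 + w**2 - 8726*w/5) = -9/5 - 3*w**2 + 26178*w/5)
(X(-2165) + D(689))/(3048345 - 1794842) = (1591 + (-9/5 - 3*689**2 + (26178/5)*689))/(3048345 - 1794842) = (1591 + (-9/5 - 3*474721 + 18036642/5))/1253503 = (1591 + (-9/5 - 1424163 + 18036642/5))*(1/1253503) = (1591 + 10915818/5)*(1/1253503) = (10923773/5)*(1/1253503) = 10923773/6267515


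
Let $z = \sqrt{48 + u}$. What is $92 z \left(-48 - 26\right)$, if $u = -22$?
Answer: $- 6808 \sqrt{26} \approx -34714.0$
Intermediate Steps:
$z = \sqrt{26}$ ($z = \sqrt{48 - 22} = \sqrt{26} \approx 5.099$)
$92 z \left(-48 - 26\right) = 92 \sqrt{26} \left(-48 - 26\right) = 92 \sqrt{26} \left(-74\right) = - 6808 \sqrt{26}$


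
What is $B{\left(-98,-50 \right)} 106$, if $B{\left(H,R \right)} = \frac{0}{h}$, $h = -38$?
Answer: $0$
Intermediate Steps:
$B{\left(H,R \right)} = 0$ ($B{\left(H,R \right)} = \frac{0}{-38} = 0 \left(- \frac{1}{38}\right) = 0$)
$B{\left(-98,-50 \right)} 106 = 0 \cdot 106 = 0$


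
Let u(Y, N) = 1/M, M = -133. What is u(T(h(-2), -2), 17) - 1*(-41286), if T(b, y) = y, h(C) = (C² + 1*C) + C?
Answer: 5491037/133 ≈ 41286.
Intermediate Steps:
h(C) = C² + 2*C (h(C) = (C² + C) + C = (C + C²) + C = C² + 2*C)
u(Y, N) = -1/133 (u(Y, N) = 1/(-133) = -1/133)
u(T(h(-2), -2), 17) - 1*(-41286) = -1/133 - 1*(-41286) = -1/133 + 41286 = 5491037/133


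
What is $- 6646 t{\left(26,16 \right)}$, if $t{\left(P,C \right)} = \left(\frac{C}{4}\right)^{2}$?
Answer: $-106336$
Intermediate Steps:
$t{\left(P,C \right)} = \frac{C^{2}}{16}$ ($t{\left(P,C \right)} = \left(C \frac{1}{4}\right)^{2} = \left(\frac{C}{4}\right)^{2} = \frac{C^{2}}{16}$)
$- 6646 t{\left(26,16 \right)} = - 6646 \frac{16^{2}}{16} = - 6646 \cdot \frac{1}{16} \cdot 256 = \left(-6646\right) 16 = -106336$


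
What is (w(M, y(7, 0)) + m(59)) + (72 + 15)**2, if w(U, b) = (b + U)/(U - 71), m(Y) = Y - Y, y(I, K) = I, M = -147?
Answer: 825091/109 ≈ 7569.6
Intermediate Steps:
m(Y) = 0
w(U, b) = (U + b)/(-71 + U)
(w(M, y(7, 0)) + m(59)) + (72 + 15)**2 = ((-147 + 7)/(-71 - 147) + 0) + (72 + 15)**2 = (-140/(-218) + 0) + 87**2 = (-1/218*(-140) + 0) + 7569 = (70/109 + 0) + 7569 = 70/109 + 7569 = 825091/109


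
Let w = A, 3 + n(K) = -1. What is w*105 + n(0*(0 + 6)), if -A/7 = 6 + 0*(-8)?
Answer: -4414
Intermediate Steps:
n(K) = -4 (n(K) = -3 - 1 = -4)
A = -42 (A = -7*(6 + 0*(-8)) = -7*(6 + 0) = -7*6 = -42)
w = -42
w*105 + n(0*(0 + 6)) = -42*105 - 4 = -4410 - 4 = -4414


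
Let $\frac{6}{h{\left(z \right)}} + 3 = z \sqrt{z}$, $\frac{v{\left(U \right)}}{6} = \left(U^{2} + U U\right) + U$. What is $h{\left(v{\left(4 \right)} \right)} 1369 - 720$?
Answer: $- \frac{806212222}{1119743} + \frac{1182816 \sqrt{6}}{1119743} \approx -717.41$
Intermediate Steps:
$v{\left(U \right)} = 6 U + 12 U^{2}$ ($v{\left(U \right)} = 6 \left(\left(U^{2} + U U\right) + U\right) = 6 \left(\left(U^{2} + U^{2}\right) + U\right) = 6 \left(2 U^{2} + U\right) = 6 \left(U + 2 U^{2}\right) = 6 U + 12 U^{2}$)
$h{\left(z \right)} = \frac{6}{-3 + z^{\frac{3}{2}}}$ ($h{\left(z \right)} = \frac{6}{-3 + z \sqrt{z}} = \frac{6}{-3 + z^{\frac{3}{2}}}$)
$h{\left(v{\left(4 \right)} \right)} 1369 - 720 = \frac{6}{-3 + \left(6 \cdot 4 \left(1 + 2 \cdot 4\right)\right)^{\frac{3}{2}}} \cdot 1369 - 720 = \frac{6}{-3 + \left(6 \cdot 4 \left(1 + 8\right)\right)^{\frac{3}{2}}} \cdot 1369 - 720 = \frac{6}{-3 + \left(6 \cdot 4 \cdot 9\right)^{\frac{3}{2}}} \cdot 1369 - 720 = \frac{6}{-3 + 216^{\frac{3}{2}}} \cdot 1369 - 720 = \frac{6}{-3 + 1296 \sqrt{6}} \cdot 1369 - 720 = \frac{8214}{-3 + 1296 \sqrt{6}} - 720 = -720 + \frac{8214}{-3 + 1296 \sqrt{6}}$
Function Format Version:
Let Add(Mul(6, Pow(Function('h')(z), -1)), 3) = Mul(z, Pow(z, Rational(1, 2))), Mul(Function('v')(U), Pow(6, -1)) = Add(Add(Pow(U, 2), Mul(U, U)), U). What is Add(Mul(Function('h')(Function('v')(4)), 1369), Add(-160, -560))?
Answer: Add(Rational(-806212222, 1119743), Mul(Rational(1182816, 1119743), Pow(6, Rational(1, 2)))) ≈ -717.41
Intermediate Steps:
Function('v')(U) = Add(Mul(6, U), Mul(12, Pow(U, 2))) (Function('v')(U) = Mul(6, Add(Add(Pow(U, 2), Mul(U, U)), U)) = Mul(6, Add(Add(Pow(U, 2), Pow(U, 2)), U)) = Mul(6, Add(Mul(2, Pow(U, 2)), U)) = Mul(6, Add(U, Mul(2, Pow(U, 2)))) = Add(Mul(6, U), Mul(12, Pow(U, 2))))
Function('h')(z) = Mul(6, Pow(Add(-3, Pow(z, Rational(3, 2))), -1)) (Function('h')(z) = Mul(6, Pow(Add(-3, Mul(z, Pow(z, Rational(1, 2)))), -1)) = Mul(6, Pow(Add(-3, Pow(z, Rational(3, 2))), -1)))
Add(Mul(Function('h')(Function('v')(4)), 1369), Add(-160, -560)) = Add(Mul(Mul(6, Pow(Add(-3, Pow(Mul(6, 4, Add(1, Mul(2, 4))), Rational(3, 2))), -1)), 1369), Add(-160, -560)) = Add(Mul(Mul(6, Pow(Add(-3, Pow(Mul(6, 4, Add(1, 8)), Rational(3, 2))), -1)), 1369), -720) = Add(Mul(Mul(6, Pow(Add(-3, Pow(Mul(6, 4, 9), Rational(3, 2))), -1)), 1369), -720) = Add(Mul(Mul(6, Pow(Add(-3, Pow(216, Rational(3, 2))), -1)), 1369), -720) = Add(Mul(Mul(6, Pow(Add(-3, Mul(1296, Pow(6, Rational(1, 2)))), -1)), 1369), -720) = Add(Mul(8214, Pow(Add(-3, Mul(1296, Pow(6, Rational(1, 2)))), -1)), -720) = Add(-720, Mul(8214, Pow(Add(-3, Mul(1296, Pow(6, Rational(1, 2)))), -1)))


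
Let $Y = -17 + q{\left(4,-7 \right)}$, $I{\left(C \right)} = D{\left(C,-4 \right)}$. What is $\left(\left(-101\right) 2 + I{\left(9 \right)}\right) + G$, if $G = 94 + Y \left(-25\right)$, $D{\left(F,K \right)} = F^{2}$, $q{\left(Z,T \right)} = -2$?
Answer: $448$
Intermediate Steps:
$I{\left(C \right)} = C^{2}$
$Y = -19$ ($Y = -17 - 2 = -19$)
$G = 569$ ($G = 94 - -475 = 94 + 475 = 569$)
$\left(\left(-101\right) 2 + I{\left(9 \right)}\right) + G = \left(\left(-101\right) 2 + 9^{2}\right) + 569 = \left(-202 + 81\right) + 569 = -121 + 569 = 448$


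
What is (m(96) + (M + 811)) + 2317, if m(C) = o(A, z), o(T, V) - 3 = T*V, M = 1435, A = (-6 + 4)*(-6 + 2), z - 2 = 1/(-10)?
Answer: 22906/5 ≈ 4581.2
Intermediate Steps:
z = 19/10 (z = 2 + 1/(-10) = 2 - 1/10 = 19/10 ≈ 1.9000)
A = 8 (A = -2*(-4) = 8)
o(T, V) = 3 + T*V
m(C) = 91/5 (m(C) = 3 + 8*(19/10) = 3 + 76/5 = 91/5)
(m(96) + (M + 811)) + 2317 = (91/5 + (1435 + 811)) + 2317 = (91/5 + 2246) + 2317 = 11321/5 + 2317 = 22906/5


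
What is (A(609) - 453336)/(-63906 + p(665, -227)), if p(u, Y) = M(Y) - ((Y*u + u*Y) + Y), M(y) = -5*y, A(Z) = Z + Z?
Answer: -226059/119683 ≈ -1.8888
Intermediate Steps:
A(Z) = 2*Z
p(u, Y) = -6*Y - 2*Y*u (p(u, Y) = -5*Y - ((Y*u + u*Y) + Y) = -5*Y - ((Y*u + Y*u) + Y) = -5*Y - (2*Y*u + Y) = -5*Y - (Y + 2*Y*u) = -5*Y + (-Y - 2*Y*u) = -6*Y - 2*Y*u)
(A(609) - 453336)/(-63906 + p(665, -227)) = (2*609 - 453336)/(-63906 + 2*(-227)*(-3 - 1*665)) = (1218 - 453336)/(-63906 + 2*(-227)*(-3 - 665)) = -452118/(-63906 + 2*(-227)*(-668)) = -452118/(-63906 + 303272) = -452118/239366 = -452118*1/239366 = -226059/119683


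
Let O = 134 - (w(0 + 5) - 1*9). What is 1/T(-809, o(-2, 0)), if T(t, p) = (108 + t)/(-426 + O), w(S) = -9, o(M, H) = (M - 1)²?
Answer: 274/701 ≈ 0.39087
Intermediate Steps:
o(M, H) = (-1 + M)²
O = 152 (O = 134 - (-9 - 1*9) = 134 - (-9 - 9) = 134 - 1*(-18) = 134 + 18 = 152)
T(t, p) = -54/137 - t/274 (T(t, p) = (108 + t)/(-426 + 152) = (108 + t)/(-274) = (108 + t)*(-1/274) = -54/137 - t/274)
1/T(-809, o(-2, 0)) = 1/(-54/137 - 1/274*(-809)) = 1/(-54/137 + 809/274) = 1/(701/274) = 274/701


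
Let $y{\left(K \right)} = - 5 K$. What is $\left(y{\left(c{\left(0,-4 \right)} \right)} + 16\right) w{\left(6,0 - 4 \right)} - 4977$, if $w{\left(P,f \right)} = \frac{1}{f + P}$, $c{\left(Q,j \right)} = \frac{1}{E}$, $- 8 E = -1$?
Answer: $-4989$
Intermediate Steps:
$E = \frac{1}{8}$ ($E = \left(- \frac{1}{8}\right) \left(-1\right) = \frac{1}{8} \approx 0.125$)
$c{\left(Q,j \right)} = 8$ ($c{\left(Q,j \right)} = \frac{1}{\frac{1}{8}} = 8$)
$w{\left(P,f \right)} = \frac{1}{P + f}$
$\left(y{\left(c{\left(0,-4 \right)} \right)} + 16\right) w{\left(6,0 - 4 \right)} - 4977 = \frac{\left(-5\right) 8 + 16}{6 + \left(0 - 4\right)} - 4977 = \frac{-40 + 16}{6 - 4} - 4977 = - \frac{24}{2} - 4977 = \left(-24\right) \frac{1}{2} - 4977 = -12 - 4977 = -4989$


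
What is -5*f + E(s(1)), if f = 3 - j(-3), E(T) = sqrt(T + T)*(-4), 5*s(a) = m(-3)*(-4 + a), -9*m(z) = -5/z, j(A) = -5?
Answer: -40 - 4*sqrt(2)/3 ≈ -41.886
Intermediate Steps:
m(z) = 5/(9*z) (m(z) = -(-5)/(9*z) = 5/(9*z))
s(a) = 4/27 - a/27 (s(a) = (((5/9)/(-3))*(-4 + a))/5 = (((5/9)*(-1/3))*(-4 + a))/5 = (-5*(-4 + a)/27)/5 = (20/27 - 5*a/27)/5 = 4/27 - a/27)
E(T) = -4*sqrt(2)*sqrt(T) (E(T) = sqrt(2*T)*(-4) = (sqrt(2)*sqrt(T))*(-4) = -4*sqrt(2)*sqrt(T))
f = 8 (f = 3 - 1*(-5) = 3 + 5 = 8)
-5*f + E(s(1)) = -5*8 - 4*sqrt(2)*sqrt(4/27 - 1/27*1) = -40 - 4*sqrt(2)*sqrt(4/27 - 1/27) = -40 - 4*sqrt(2)*sqrt(1/9) = -40 - 4*sqrt(2)*1/3 = -40 - 4*sqrt(2)/3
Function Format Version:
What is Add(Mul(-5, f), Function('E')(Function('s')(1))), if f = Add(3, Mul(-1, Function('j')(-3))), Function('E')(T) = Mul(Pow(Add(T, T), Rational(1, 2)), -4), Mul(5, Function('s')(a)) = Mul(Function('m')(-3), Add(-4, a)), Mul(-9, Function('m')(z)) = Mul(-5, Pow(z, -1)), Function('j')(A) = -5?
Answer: Add(-40, Mul(Rational(-4, 3), Pow(2, Rational(1, 2)))) ≈ -41.886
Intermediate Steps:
Function('m')(z) = Mul(Rational(5, 9), Pow(z, -1)) (Function('m')(z) = Mul(Rational(-1, 9), Mul(-5, Pow(z, -1))) = Mul(Rational(5, 9), Pow(z, -1)))
Function('s')(a) = Add(Rational(4, 27), Mul(Rational(-1, 27), a)) (Function('s')(a) = Mul(Rational(1, 5), Mul(Mul(Rational(5, 9), Pow(-3, -1)), Add(-4, a))) = Mul(Rational(1, 5), Mul(Mul(Rational(5, 9), Rational(-1, 3)), Add(-4, a))) = Mul(Rational(1, 5), Mul(Rational(-5, 27), Add(-4, a))) = Mul(Rational(1, 5), Add(Rational(20, 27), Mul(Rational(-5, 27), a))) = Add(Rational(4, 27), Mul(Rational(-1, 27), a)))
Function('E')(T) = Mul(-4, Pow(2, Rational(1, 2)), Pow(T, Rational(1, 2))) (Function('E')(T) = Mul(Pow(Mul(2, T), Rational(1, 2)), -4) = Mul(Mul(Pow(2, Rational(1, 2)), Pow(T, Rational(1, 2))), -4) = Mul(-4, Pow(2, Rational(1, 2)), Pow(T, Rational(1, 2))))
f = 8 (f = Add(3, Mul(-1, -5)) = Add(3, 5) = 8)
Add(Mul(-5, f), Function('E')(Function('s')(1))) = Add(Mul(-5, 8), Mul(-4, Pow(2, Rational(1, 2)), Pow(Add(Rational(4, 27), Mul(Rational(-1, 27), 1)), Rational(1, 2)))) = Add(-40, Mul(-4, Pow(2, Rational(1, 2)), Pow(Add(Rational(4, 27), Rational(-1, 27)), Rational(1, 2)))) = Add(-40, Mul(-4, Pow(2, Rational(1, 2)), Pow(Rational(1, 9), Rational(1, 2)))) = Add(-40, Mul(-4, Pow(2, Rational(1, 2)), Rational(1, 3))) = Add(-40, Mul(Rational(-4, 3), Pow(2, Rational(1, 2))))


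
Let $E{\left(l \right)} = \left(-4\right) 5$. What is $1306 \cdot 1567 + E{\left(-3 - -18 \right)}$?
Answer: $2046482$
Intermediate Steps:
$E{\left(l \right)} = -20$
$1306 \cdot 1567 + E{\left(-3 - -18 \right)} = 1306 \cdot 1567 - 20 = 2046502 - 20 = 2046482$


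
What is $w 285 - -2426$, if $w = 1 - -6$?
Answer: $4421$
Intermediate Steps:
$w = 7$ ($w = 1 + 6 = 7$)
$w 285 - -2426 = 7 \cdot 285 - -2426 = 1995 + 2426 = 4421$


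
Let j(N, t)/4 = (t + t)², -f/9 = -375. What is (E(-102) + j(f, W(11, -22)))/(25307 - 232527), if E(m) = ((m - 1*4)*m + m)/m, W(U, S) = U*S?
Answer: -936919/207220 ≈ -4.5214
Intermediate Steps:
W(U, S) = S*U
f = 3375 (f = -9*(-375) = 3375)
j(N, t) = 16*t² (j(N, t) = 4*(t + t)² = 4*(2*t)² = 4*(4*t²) = 16*t²)
E(m) = (m + m*(-4 + m))/m (E(m) = ((m - 4)*m + m)/m = ((-4 + m)*m + m)/m = (m*(-4 + m) + m)/m = (m + m*(-4 + m))/m)
(E(-102) + j(f, W(11, -22)))/(25307 - 232527) = ((-3 - 102) + 16*(-22*11)²)/(25307 - 232527) = (-105 + 16*(-242)²)/(-207220) = (-105 + 16*58564)*(-1/207220) = (-105 + 937024)*(-1/207220) = 936919*(-1/207220) = -936919/207220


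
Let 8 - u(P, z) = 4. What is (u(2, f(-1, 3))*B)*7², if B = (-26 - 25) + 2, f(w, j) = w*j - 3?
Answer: -9604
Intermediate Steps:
f(w, j) = -3 + j*w (f(w, j) = j*w - 3 = -3 + j*w)
u(P, z) = 4 (u(P, z) = 8 - 1*4 = 8 - 4 = 4)
B = -49 (B = -51 + 2 = -49)
(u(2, f(-1, 3))*B)*7² = (4*(-49))*7² = -196*49 = -9604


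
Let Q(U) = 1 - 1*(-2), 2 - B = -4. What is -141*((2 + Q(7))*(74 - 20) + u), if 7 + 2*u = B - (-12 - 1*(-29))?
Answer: -36801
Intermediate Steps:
B = 6 (B = 2 - 1*(-4) = 2 + 4 = 6)
Q(U) = 3 (Q(U) = 1 + 2 = 3)
u = -9 (u = -7/2 + (6 - (-12 - 1*(-29)))/2 = -7/2 + (6 - (-12 + 29))/2 = -7/2 + (6 - 1*17)/2 = -7/2 + (6 - 17)/2 = -7/2 + (1/2)*(-11) = -7/2 - 11/2 = -9)
-141*((2 + Q(7))*(74 - 20) + u) = -141*((2 + 3)*(74 - 20) - 9) = -141*(5*54 - 9) = -141*(270 - 9) = -141*261 = -36801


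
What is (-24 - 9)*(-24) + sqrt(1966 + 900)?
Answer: 792 + sqrt(2866) ≈ 845.54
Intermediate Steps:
(-24 - 9)*(-24) + sqrt(1966 + 900) = -33*(-24) + sqrt(2866) = 792 + sqrt(2866)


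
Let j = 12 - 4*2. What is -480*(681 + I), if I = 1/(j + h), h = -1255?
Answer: -136308800/417 ≈ -3.2688e+5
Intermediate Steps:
j = 4 (j = 12 - 8 = 4)
I = -1/1251 (I = 1/(4 - 1255) = 1/(-1251) = -1/1251 ≈ -0.00079936)
-480*(681 + I) = -480*(681 - 1/1251) = -480*851930/1251 = -136308800/417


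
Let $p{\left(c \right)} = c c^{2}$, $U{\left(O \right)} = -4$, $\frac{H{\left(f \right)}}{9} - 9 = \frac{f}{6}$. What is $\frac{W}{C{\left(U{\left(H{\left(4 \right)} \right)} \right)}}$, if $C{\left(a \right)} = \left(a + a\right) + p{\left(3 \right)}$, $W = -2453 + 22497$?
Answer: $\frac{20044}{19} \approx 1054.9$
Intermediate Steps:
$H{\left(f \right)} = 81 + \frac{3 f}{2}$ ($H{\left(f \right)} = 81 + 9 \frac{f}{6} = 81 + \frac{3 f}{2}$)
$p{\left(c \right)} = c^{3}$
$W = 20044$
$C{\left(a \right)} = 27 + 2 a$ ($C{\left(a \right)} = \left(a + a\right) + 3^{3} = 2 a + 27 = 27 + 2 a$)
$\frac{W}{C{\left(U{\left(H{\left(4 \right)} \right)} \right)}} = \frac{20044}{27 + 2 \left(-4\right)} = \frac{20044}{27 - 8} = \frac{20044}{19}$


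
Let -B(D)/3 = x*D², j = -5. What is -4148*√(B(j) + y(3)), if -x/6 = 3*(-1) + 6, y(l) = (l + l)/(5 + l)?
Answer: -2074*√5403 ≈ -1.5245e+5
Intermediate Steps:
y(l) = 2*l/(5 + l) (y(l) = (2*l)/(5 + l) = 2*l/(5 + l))
x = -18 (x = -6*(3*(-1) + 6) = -6*(-3 + 6) = -6*3 = -18)
B(D) = 54*D² (B(D) = -(-54)*D² = 54*D²)
-4148*√(B(j) + y(3)) = -4148*√(54*(-5)² + 2*3/(5 + 3)) = -4148*√(54*25 + 2*3/8) = -4148*√(1350 + 2*3*(⅛)) = -4148*√(1350 + ¾) = -2074*√5403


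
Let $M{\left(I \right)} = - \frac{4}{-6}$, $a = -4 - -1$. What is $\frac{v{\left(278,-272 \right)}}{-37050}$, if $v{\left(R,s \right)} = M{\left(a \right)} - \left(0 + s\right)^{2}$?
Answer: $\frac{4439}{2223} \approx 1.9969$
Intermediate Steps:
$a = -3$ ($a = -4 + 1 = -3$)
$M{\left(I \right)} = \frac{2}{3}$ ($M{\left(I \right)} = \left(-4\right) \left(- \frac{1}{6}\right) = \frac{2}{3}$)
$v{\left(R,s \right)} = \frac{2}{3} - s^{2}$ ($v{\left(R,s \right)} = \frac{2}{3} - \left(0 + s\right)^{2} = \frac{2}{3} - s^{2}$)
$\frac{v{\left(278,-272 \right)}}{-37050} = \frac{\frac{2}{3} - \left(-272\right)^{2}}{-37050} = \left(\frac{2}{3} - 73984\right) \left(- \frac{1}{37050}\right) = \left(- \frac{221950}{3}\right) \left(- \frac{1}{37050}\right) = \frac{4439}{2223}$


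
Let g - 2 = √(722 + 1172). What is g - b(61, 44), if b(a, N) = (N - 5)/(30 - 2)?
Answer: 17/28 + √1894 ≈ 44.127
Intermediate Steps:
g = 2 + √1894 (g = 2 + √(722 + 1172) = 2 + √1894 ≈ 45.520)
b(a, N) = -5/28 + N/28 (b(a, N) = (-5 + N)/28 = (-5 + N)*(1/28) = -5/28 + N/28)
g - b(61, 44) = (2 + √1894) - (-5/28 + (1/28)*44) = (2 + √1894) - (-5/28 + 11/7) = (2 + √1894) - 1*39/28 = (2 + √1894) - 39/28 = 17/28 + √1894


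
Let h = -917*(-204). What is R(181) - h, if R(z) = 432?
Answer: -186636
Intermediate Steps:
h = 187068
R(181) - h = 432 - 1*187068 = 432 - 187068 = -186636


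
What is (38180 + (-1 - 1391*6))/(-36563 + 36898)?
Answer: 29833/335 ≈ 89.054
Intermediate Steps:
(38180 + (-1 - 1391*6))/(-36563 + 36898) = (38180 + (-1 - 107*78))/335 = (38180 + (-1 - 8346))*(1/335) = (38180 - 8347)*(1/335) = 29833*(1/335) = 29833/335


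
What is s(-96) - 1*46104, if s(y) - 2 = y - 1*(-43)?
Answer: -46155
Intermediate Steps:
s(y) = 45 + y (s(y) = 2 + (y - 1*(-43)) = 2 + (y + 43) = 2 + (43 + y) = 45 + y)
s(-96) - 1*46104 = (45 - 96) - 1*46104 = -51 - 46104 = -46155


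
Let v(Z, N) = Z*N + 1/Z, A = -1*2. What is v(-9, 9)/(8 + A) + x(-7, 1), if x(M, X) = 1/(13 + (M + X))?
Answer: -2528/189 ≈ -13.376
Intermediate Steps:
A = -2
x(M, X) = 1/(13 + M + X)
v(Z, N) = 1/Z + N*Z (v(Z, N) = N*Z + 1/Z = 1/Z + N*Z)
v(-9, 9)/(8 + A) + x(-7, 1) = (1/(-9) + 9*(-9))/(8 - 2) + 1/(13 - 7 + 1) = (-1/9 - 81)/6 + 1/7 = -730/9*1/6 + 1/7 = -365/27 + 1/7 = -2528/189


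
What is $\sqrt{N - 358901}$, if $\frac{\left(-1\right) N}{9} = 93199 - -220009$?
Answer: $i \sqrt{3177773} \approx 1782.6 i$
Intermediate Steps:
$N = -2818872$ ($N = - 9 \left(93199 - -220009\right) = - 9 \left(93199 + 220009\right) = \left(-9\right) 313208 = -2818872$)
$\sqrt{N - 358901} = \sqrt{-2818872 - 358901} = \sqrt{-3177773} = i \sqrt{3177773}$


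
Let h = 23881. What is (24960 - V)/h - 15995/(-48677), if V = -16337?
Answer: 2392190664/1162455437 ≈ 2.0579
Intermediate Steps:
(24960 - V)/h - 15995/(-48677) = (24960 - 1*(-16337))/23881 - 15995/(-48677) = (24960 + 16337)*(1/23881) - 15995*(-1/48677) = 41297*(1/23881) + 15995/48677 = 41297/23881 + 15995/48677 = 2392190664/1162455437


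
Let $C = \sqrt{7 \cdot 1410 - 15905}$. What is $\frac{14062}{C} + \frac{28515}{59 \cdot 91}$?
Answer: $\frac{28515}{5369} - \frac{14062 i \sqrt{6035}}{6035} \approx 5.311 - 181.01 i$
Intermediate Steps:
$C = i \sqrt{6035}$ ($C = \sqrt{9870 - 15905} = \sqrt{-6035} = i \sqrt{6035} \approx 77.685 i$)
$\frac{14062}{C} + \frac{28515}{59 \cdot 91} = \frac{14062}{i \sqrt{6035}} + \frac{28515}{59 \cdot 91} = 14062 \left(- \frac{i \sqrt{6035}}{6035}\right) + \frac{28515}{5369} = - \frac{14062 i \sqrt{6035}}{6035} + 28515 \cdot \frac{1}{5369} = - \frac{14062 i \sqrt{6035}}{6035} + \frac{28515}{5369} = \frac{28515}{5369} - \frac{14062 i \sqrt{6035}}{6035}$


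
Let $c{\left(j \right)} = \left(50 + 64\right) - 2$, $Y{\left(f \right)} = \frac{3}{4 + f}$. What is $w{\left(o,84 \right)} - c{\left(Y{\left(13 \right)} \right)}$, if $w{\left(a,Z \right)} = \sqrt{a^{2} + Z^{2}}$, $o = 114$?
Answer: $-112 + 6 \sqrt{557} \approx 29.605$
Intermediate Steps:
$c{\left(j \right)} = 112$ ($c{\left(j \right)} = 114 - 2 = 112$)
$w{\left(a,Z \right)} = \sqrt{Z^{2} + a^{2}}$
$w{\left(o,84 \right)} - c{\left(Y{\left(13 \right)} \right)} = \sqrt{84^{2} + 114^{2}} - 112 = \sqrt{7056 + 12996} - 112 = \sqrt{20052} - 112 = 6 \sqrt{557} - 112 = -112 + 6 \sqrt{557}$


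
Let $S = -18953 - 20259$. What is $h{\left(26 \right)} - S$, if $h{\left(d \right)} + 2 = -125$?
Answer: $39085$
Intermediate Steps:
$h{\left(d \right)} = -127$ ($h{\left(d \right)} = -2 - 125 = -127$)
$S = -39212$ ($S = -18953 - 20259 = -39212$)
$h{\left(26 \right)} - S = -127 - -39212 = -127 + 39212 = 39085$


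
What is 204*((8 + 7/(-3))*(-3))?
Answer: -3468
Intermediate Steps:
204*((8 + 7/(-3))*(-3)) = 204*((8 + 7*(-⅓))*(-3)) = 204*((8 - 7/3)*(-3)) = 204*((17/3)*(-3)) = 204*(-17) = -3468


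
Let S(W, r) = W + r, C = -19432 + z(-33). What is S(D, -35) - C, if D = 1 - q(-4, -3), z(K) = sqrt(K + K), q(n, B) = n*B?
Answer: 19386 - I*sqrt(66) ≈ 19386.0 - 8.124*I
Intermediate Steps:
q(n, B) = B*n
z(K) = sqrt(2)*sqrt(K) (z(K) = sqrt(2*K) = sqrt(2)*sqrt(K))
C = -19432 + I*sqrt(66) (C = -19432 + sqrt(2)*sqrt(-33) = -19432 + sqrt(2)*(I*sqrt(33)) = -19432 + I*sqrt(66) ≈ -19432.0 + 8.124*I)
D = -11 (D = 1 - (-3)*(-4) = 1 - 1*12 = 1 - 12 = -11)
S(D, -35) - C = (-11 - 35) - (-19432 + I*sqrt(66)) = -46 + (19432 - I*sqrt(66)) = 19386 - I*sqrt(66)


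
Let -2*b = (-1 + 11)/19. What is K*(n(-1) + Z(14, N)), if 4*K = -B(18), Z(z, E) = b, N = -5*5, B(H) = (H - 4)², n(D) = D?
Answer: 1176/19 ≈ 61.895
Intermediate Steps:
B(H) = (-4 + H)²
N = -25
b = -5/19 (b = -(-1 + 11)/(2*19) = -5/19 ≈ -0.26316)
Z(z, E) = -5/19
K = -49 (K = (-(-4 + 18)²)/4 = (-1*14²)/4 = (-1*196)/4 = (¼)*(-196) = -49)
K*(n(-1) + Z(14, N)) = -49*(-1 - 5/19) = -49*(-24/19) = 1176/19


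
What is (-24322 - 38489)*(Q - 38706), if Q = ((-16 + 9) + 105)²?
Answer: 1827925722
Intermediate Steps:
Q = 9604 (Q = (-7 + 105)² = 98² = 9604)
(-24322 - 38489)*(Q - 38706) = (-24322 - 38489)*(9604 - 38706) = -62811*(-29102) = 1827925722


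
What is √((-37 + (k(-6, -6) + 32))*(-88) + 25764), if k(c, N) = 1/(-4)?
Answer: 3*√2914 ≈ 161.94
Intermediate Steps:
k(c, N) = -¼
√((-37 + (k(-6, -6) + 32))*(-88) + 25764) = √((-37 + (-¼ + 32))*(-88) + 25764) = √((-37 + 127/4)*(-88) + 25764) = √(-21/4*(-88) + 25764) = √(462 + 25764) = √26226 = 3*√2914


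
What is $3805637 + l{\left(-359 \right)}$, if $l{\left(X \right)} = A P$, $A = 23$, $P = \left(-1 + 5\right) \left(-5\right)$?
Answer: $3805177$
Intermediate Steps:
$P = -20$ ($P = 4 \left(-5\right) = -20$)
$l{\left(X \right)} = -460$ ($l{\left(X \right)} = 23 \left(-20\right) = -460$)
$3805637 + l{\left(-359 \right)} = 3805637 - 460 = 3805177$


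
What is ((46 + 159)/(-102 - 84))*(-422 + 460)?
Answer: -3895/93 ≈ -41.882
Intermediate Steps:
((46 + 159)/(-102 - 84))*(-422 + 460) = (205/(-186))*38 = (205*(-1/186))*38 = -205/186*38 = -3895/93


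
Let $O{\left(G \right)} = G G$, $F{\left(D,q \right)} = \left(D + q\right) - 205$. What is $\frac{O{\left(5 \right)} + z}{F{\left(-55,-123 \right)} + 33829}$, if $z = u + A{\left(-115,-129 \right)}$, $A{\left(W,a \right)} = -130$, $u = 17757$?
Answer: $\frac{8826}{16723} \approx 0.52778$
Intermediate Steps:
$F{\left(D,q \right)} = -205 + D + q$
$O{\left(G \right)} = G^{2}$
$z = 17627$ ($z = 17757 - 130 = 17627$)
$\frac{O{\left(5 \right)} + z}{F{\left(-55,-123 \right)} + 33829} = \frac{5^{2} + 17627}{\left(-205 - 55 - 123\right) + 33829} = \frac{25 + 17627}{-383 + 33829} = \frac{17652}{33446} = 17652 \cdot \frac{1}{33446} = \frac{8826}{16723}$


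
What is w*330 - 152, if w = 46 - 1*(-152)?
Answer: 65188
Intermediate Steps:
w = 198 (w = 46 + 152 = 198)
w*330 - 152 = 198*330 - 152 = 65340 - 152 = 65188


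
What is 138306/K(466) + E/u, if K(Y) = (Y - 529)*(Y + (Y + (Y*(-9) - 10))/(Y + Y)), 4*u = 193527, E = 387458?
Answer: 135675658100/41663847249 ≈ 3.2564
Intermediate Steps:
u = 193527/4 (u = (1/4)*193527 = 193527/4 ≈ 48382.)
K(Y) = (-529 + Y)*(Y + (-10 - 8*Y)/(2*Y)) (K(Y) = (-529 + Y)*(Y + (Y + (-9*Y - 10))/((2*Y))) = (-529 + Y)*(Y + (Y + (-10 - 9*Y))*(1/(2*Y))) = (-529 + Y)*(Y + (-10 - 8*Y)*(1/(2*Y))) = (-529 + Y)*(Y + (-10 - 8*Y)/(2*Y)))
138306/K(466) + E/u = 138306/(2111 + 466**2 - 533*466 + 2645/466) + 387458/(193527/4) = 138306/(2111 + 217156 - 248378 + 2645*(1/466)) + 387458*(4/193527) = 138306/(2111 + 217156 - 248378 + 2645/466) + 1549832/193527 = 138306/(-13563081/466) + 1549832/193527 = 138306*(-466/13563081) + 1549832/193527 = -3069076/645861 + 1549832/193527 = 135675658100/41663847249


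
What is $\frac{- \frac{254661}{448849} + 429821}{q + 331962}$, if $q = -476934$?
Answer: $- \frac{48231117842}{16267634307} \approx -2.9649$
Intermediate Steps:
$\frac{- \frac{254661}{448849} + 429821}{q + 331962} = \frac{- \frac{254661}{448849} + 429821}{-476934 + 331962} = \frac{\left(-254661\right) \frac{1}{448849} + 429821}{-144972} = \left(- \frac{254661}{448849} + 429821\right) \left(- \frac{1}{144972}\right) = \frac{192924471368}{448849} \left(- \frac{1}{144972}\right) = - \frac{48231117842}{16267634307}$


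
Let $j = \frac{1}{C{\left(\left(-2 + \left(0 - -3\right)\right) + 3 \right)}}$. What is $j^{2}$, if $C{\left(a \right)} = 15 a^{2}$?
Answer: $\frac{1}{57600} \approx 1.7361 \cdot 10^{-5}$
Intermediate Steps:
$j = \frac{1}{240}$ ($j = \frac{1}{15 \left(\left(-2 + \left(0 - -3\right)\right) + 3\right)^{2}} = \frac{1}{15 \left(\left(-2 + \left(0 + 3\right)\right) + 3\right)^{2}} = \frac{1}{15 \left(\left(-2 + 3\right) + 3\right)^{2}} = \frac{1}{15 \left(1 + 3\right)^{2}} = \frac{1}{15 \cdot 4^{2}} = \frac{1}{15 \cdot 16} = \frac{1}{240} \approx 0.0041667$)
$j^{2} = \left(\frac{1}{240}\right)^{2} = \frac{1}{57600}$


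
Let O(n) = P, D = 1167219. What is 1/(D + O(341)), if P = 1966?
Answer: 1/1169185 ≈ 8.5530e-7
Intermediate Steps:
O(n) = 1966
1/(D + O(341)) = 1/(1167219 + 1966) = 1/1169185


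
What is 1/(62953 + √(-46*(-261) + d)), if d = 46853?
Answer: 62953/3963021350 - √58859/3963021350 ≈ 1.5824e-5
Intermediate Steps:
1/(62953 + √(-46*(-261) + d)) = 1/(62953 + √(-46*(-261) + 46853)) = 1/(62953 + √(12006 + 46853)) = 1/(62953 + √58859)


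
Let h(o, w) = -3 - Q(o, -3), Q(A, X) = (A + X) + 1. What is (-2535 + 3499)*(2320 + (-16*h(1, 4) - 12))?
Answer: 2255760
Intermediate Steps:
Q(A, X) = 1 + A + X
h(o, w) = -1 - o (h(o, w) = -3 - (1 + o - 3) = -3 - (-2 + o) = -3 + (2 - o) = -1 - o)
(-2535 + 3499)*(2320 + (-16*h(1, 4) - 12)) = (-2535 + 3499)*(2320 + (-16*(-1 - 1*1) - 12)) = 964*(2320 + (-16*(-1 - 1) - 12)) = 964*(2320 + (-16*(-2) - 12)) = 964*(2320 + (32 - 12)) = 964*(2320 + 20) = 964*2340 = 2255760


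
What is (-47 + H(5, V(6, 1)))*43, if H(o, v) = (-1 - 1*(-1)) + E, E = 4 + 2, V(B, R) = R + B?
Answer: -1763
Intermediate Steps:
V(B, R) = B + R
E = 6
H(o, v) = 6 (H(o, v) = (-1 - 1*(-1)) + 6 = (-1 + 1) + 6 = 0 + 6 = 6)
(-47 + H(5, V(6, 1)))*43 = (-47 + 6)*43 = -41*43 = -1763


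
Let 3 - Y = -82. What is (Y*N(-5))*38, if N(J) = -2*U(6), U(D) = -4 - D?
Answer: 64600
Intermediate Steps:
Y = 85 (Y = 3 - 1*(-82) = 3 + 82 = 85)
N(J) = 20 (N(J) = -2*(-4 - 1*6) = -2*(-4 - 6) = -2*(-10) = 20)
(Y*N(-5))*38 = (85*20)*38 = 1700*38 = 64600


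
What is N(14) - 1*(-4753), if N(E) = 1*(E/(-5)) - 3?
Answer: 23736/5 ≈ 4747.2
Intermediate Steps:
N(E) = -3 - E/5 (N(E) = 1*(E*(-⅕)) - 3 = 1*(-E/5) - 3 = -E/5 - 3 = -3 - E/5)
N(14) - 1*(-4753) = (-3 - ⅕*14) - 1*(-4753) = (-3 - 14/5) + 4753 = -29/5 + 4753 = 23736/5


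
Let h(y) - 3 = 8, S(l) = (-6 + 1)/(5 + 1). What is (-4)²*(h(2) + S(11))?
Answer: 488/3 ≈ 162.67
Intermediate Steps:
S(l) = -⅚ (S(l) = -5/6 = -5*⅙ = -⅚)
h(y) = 11 (h(y) = 3 + 8 = 11)
(-4)²*(h(2) + S(11)) = (-4)²*(11 - ⅚) = 16*(61/6) = 488/3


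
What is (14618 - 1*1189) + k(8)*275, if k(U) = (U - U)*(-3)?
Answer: 13429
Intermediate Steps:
k(U) = 0 (k(U) = 0*(-3) = 0)
(14618 - 1*1189) + k(8)*275 = (14618 - 1*1189) + 0*275 = (14618 - 1189) + 0 = 13429 + 0 = 13429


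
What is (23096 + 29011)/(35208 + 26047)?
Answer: 52107/61255 ≈ 0.85066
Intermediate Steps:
(23096 + 29011)/(35208 + 26047) = 52107/61255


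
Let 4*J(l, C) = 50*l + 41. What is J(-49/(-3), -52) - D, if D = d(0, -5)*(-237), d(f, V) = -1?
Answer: -271/12 ≈ -22.583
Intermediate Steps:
J(l, C) = 41/4 + 25*l/2 (J(l, C) = (50*l + 41)/4 = (41 + 50*l)/4 = 41/4 + 25*l/2)
D = 237 (D = -1*(-237) = 237)
J(-49/(-3), -52) - D = (41/4 + 25*(-49/(-3))/2) - 1*237 = (41/4 + 25*(-49*(-⅓))/2) - 237 = (41/4 + (25/2)*(49/3)) - 237 = (41/4 + 1225/6) - 237 = 2573/12 - 237 = -271/12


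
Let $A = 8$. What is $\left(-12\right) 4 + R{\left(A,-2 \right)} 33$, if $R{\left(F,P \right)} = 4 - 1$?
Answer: $51$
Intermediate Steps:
$R{\left(F,P \right)} = 3$
$\left(-12\right) 4 + R{\left(A,-2 \right)} 33 = \left(-12\right) 4 + 3 \cdot 33 = -48 + 99 = 51$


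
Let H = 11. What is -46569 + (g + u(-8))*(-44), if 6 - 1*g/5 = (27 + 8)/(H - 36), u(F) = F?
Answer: -47845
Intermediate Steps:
g = 37 (g = 30 - 5*(27 + 8)/(11 - 36) = 30 - 175/(-25) = 30 - 175*(-1)/25 = 30 - 5*(-7/5) = 30 + 7 = 37)
-46569 + (g + u(-8))*(-44) = -46569 + (37 - 8)*(-44) = -46569 + 29*(-44) = -46569 - 1276 = -47845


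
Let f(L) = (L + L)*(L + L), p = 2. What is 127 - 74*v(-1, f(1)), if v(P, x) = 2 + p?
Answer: -169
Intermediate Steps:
f(L) = 4*L² (f(L) = (2*L)*(2*L) = 4*L²)
v(P, x) = 4 (v(P, x) = 2 + 2 = 4)
127 - 74*v(-1, f(1)) = 127 - 74*4 = 127 - 296 = -169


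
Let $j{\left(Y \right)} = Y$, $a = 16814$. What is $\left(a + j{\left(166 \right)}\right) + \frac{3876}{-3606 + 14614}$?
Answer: $\frac{46729929}{2752} \approx 16980.0$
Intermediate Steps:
$\left(a + j{\left(166 \right)}\right) + \frac{3876}{-3606 + 14614} = \left(16814 + 166\right) + \frac{3876}{-3606 + 14614} = 16980 + \frac{3876}{11008} = 16980 + 3876 \cdot \frac{1}{11008} = 16980 + \frac{969}{2752} = \frac{46729929}{2752}$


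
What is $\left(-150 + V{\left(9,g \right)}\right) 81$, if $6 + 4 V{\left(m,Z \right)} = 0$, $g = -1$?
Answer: $- \frac{24543}{2} \approx -12272.0$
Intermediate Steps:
$V{\left(m,Z \right)} = - \frac{3}{2}$ ($V{\left(m,Z \right)} = - \frac{3}{2} + \frac{1}{4} \cdot 0 = - \frac{3}{2} + 0 = - \frac{3}{2}$)
$\left(-150 + V{\left(9,g \right)}\right) 81 = \left(-150 - \frac{3}{2}\right) 81 = \left(- \frac{303}{2}\right) 81 = - \frac{24543}{2}$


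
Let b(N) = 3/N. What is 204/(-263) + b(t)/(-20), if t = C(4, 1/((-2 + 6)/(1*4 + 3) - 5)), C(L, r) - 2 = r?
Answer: -248859/289300 ≈ -0.86021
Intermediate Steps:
C(L, r) = 2 + r
t = 55/31 (t = 2 + 1/((-2 + 6)/(1*4 + 3) - 5) = 2 + 1/(4/(4 + 3) - 5) = 2 + 1/(4/7 - 5) = 2 + 1/(-31/7) = 2 - 7/31 = 55/31 ≈ 1.7742)
204/(-263) + b(t)/(-20) = 204/(-263) + (3/(55/31))/(-20) = 204*(-1/263) + (3*(31/55))*(-1/20) = -204/263 + (93/55)*(-1/20) = -204/263 - 93/1100 = -248859/289300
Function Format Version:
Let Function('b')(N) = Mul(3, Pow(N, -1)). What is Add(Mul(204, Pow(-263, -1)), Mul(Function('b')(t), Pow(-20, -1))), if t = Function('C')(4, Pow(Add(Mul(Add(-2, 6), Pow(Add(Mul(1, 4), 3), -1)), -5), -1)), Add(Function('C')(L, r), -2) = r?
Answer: Rational(-248859, 289300) ≈ -0.86021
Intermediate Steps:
Function('C')(L, r) = Add(2, r)
t = Rational(55, 31) (t = Add(2, Pow(Add(Mul(Add(-2, 6), Pow(Add(Mul(1, 4), 3), -1)), -5), -1)) = Add(2, Pow(Add(Mul(4, Pow(Add(4, 3), -1)), -5), -1)) = Add(2, Pow(Add(Mul(4, Pow(7, -1)), -5), -1)) = Add(2, Pow(Add(Mul(4, Rational(1, 7)), -5), -1)) = Add(2, Pow(Add(Rational(4, 7), -5), -1)) = Add(2, Pow(Rational(-31, 7), -1)) = Add(2, Rational(-7, 31)) = Rational(55, 31) ≈ 1.7742)
Add(Mul(204, Pow(-263, -1)), Mul(Function('b')(t), Pow(-20, -1))) = Add(Mul(204, Pow(-263, -1)), Mul(Mul(3, Pow(Rational(55, 31), -1)), Pow(-20, -1))) = Add(Mul(204, Rational(-1, 263)), Mul(Mul(3, Rational(31, 55)), Rational(-1, 20))) = Add(Rational(-204, 263), Mul(Rational(93, 55), Rational(-1, 20))) = Add(Rational(-204, 263), Rational(-93, 1100)) = Rational(-248859, 289300)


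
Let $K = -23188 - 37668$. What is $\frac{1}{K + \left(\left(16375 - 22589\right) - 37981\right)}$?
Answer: $- \frac{1}{105051} \approx -9.5192 \cdot 10^{-6}$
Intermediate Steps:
$K = -60856$ ($K = -23188 - 37668 = -60856$)
$\frac{1}{K + \left(\left(16375 - 22589\right) - 37981\right)} = \frac{1}{-60856 + \left(\left(16375 - 22589\right) - 37981\right)} = \frac{1}{-60856 - 44195} = \frac{1}{-105051} = - \frac{1}{105051}$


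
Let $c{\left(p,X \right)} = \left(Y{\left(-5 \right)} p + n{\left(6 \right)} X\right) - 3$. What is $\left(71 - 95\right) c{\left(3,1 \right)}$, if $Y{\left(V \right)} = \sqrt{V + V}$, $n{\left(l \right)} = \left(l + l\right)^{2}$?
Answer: $-3384 - 72 i \sqrt{10} \approx -3384.0 - 227.68 i$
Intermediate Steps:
$n{\left(l \right)} = 4 l^{2}$ ($n{\left(l \right)} = \left(2 l\right)^{2} = 4 l^{2}$)
$Y{\left(V \right)} = \sqrt{2} \sqrt{V}$ ($Y{\left(V \right)} = \sqrt{2 V} = \sqrt{2} \sqrt{V}$)
$c{\left(p,X \right)} = -3 + 144 X + i p \sqrt{10}$ ($c{\left(p,X \right)} = \left(\sqrt{2} \sqrt{-5} p + 4 \cdot 6^{2} X\right) - 3 = \left(\sqrt{2} i \sqrt{5} p + 4 \cdot 36 X\right) - 3 = \left(i \sqrt{10} p + 144 X\right) - 3 = \left(i p \sqrt{10} + 144 X\right) - 3 = \left(144 X + i p \sqrt{10}\right) - 3 = -3 + 144 X + i p \sqrt{10}$)
$\left(71 - 95\right) c{\left(3,1 \right)} = \left(71 - 95\right) \left(-3 + 144 \cdot 1 + i 3 \sqrt{10}\right) = \left(71 - 95\right) \left(-3 + 144 + 3 i \sqrt{10}\right) = - 24 \left(141 + 3 i \sqrt{10}\right) = -3384 - 72 i \sqrt{10}$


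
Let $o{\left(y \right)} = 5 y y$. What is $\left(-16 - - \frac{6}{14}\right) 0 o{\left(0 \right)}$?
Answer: $0$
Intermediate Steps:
$o{\left(y \right)} = 5 y^{2}$
$\left(-16 - - \frac{6}{14}\right) 0 o{\left(0 \right)} = \left(-16 - - \frac{6}{14}\right) 0 \cdot 5 \cdot 0^{2} = \left(-16 - \left(-6\right) \frac{1}{14}\right) 0 \cdot 5 \cdot 0 = \left(-16 - - \frac{3}{7}\right) 0 \cdot 0 = \left(-16 + \frac{3}{7}\right) 0 \cdot 0 = \left(- \frac{109}{7}\right) 0 \cdot 0 = 0 \cdot 0 = 0$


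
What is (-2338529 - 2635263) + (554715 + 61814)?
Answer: -4357263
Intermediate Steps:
(-2338529 - 2635263) + (554715 + 61814) = -4973792 + 616529 = -4357263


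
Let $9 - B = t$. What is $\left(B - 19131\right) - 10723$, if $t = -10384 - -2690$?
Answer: $-22151$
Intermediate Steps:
$t = -7694$ ($t = -10384 + 2690 = -7694$)
$B = 7703$ ($B = 9 - -7694 = 9 + 7694 = 7703$)
$\left(B - 19131\right) - 10723 = \left(7703 - 19131\right) - 10723 = -11428 - 10723 = -22151$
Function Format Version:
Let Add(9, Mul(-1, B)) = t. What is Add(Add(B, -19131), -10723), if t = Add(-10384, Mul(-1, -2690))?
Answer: -22151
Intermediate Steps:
t = -7694 (t = Add(-10384, 2690) = -7694)
B = 7703 (B = Add(9, Mul(-1, -7694)) = Add(9, 7694) = 7703)
Add(Add(B, -19131), -10723) = Add(Add(7703, -19131), -10723) = Add(-11428, -10723) = -22151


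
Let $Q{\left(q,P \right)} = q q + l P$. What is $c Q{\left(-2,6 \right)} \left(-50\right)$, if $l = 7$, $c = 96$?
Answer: $-220800$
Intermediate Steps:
$Q{\left(q,P \right)} = q^{2} + 7 P$ ($Q{\left(q,P \right)} = q q + 7 P = q^{2} + 7 P$)
$c Q{\left(-2,6 \right)} \left(-50\right) = 96 \left(\left(-2\right)^{2} + 7 \cdot 6\right) \left(-50\right) = 96 \left(4 + 42\right) \left(-50\right) = 96 \cdot 46 \left(-50\right) = 4416 \left(-50\right) = -220800$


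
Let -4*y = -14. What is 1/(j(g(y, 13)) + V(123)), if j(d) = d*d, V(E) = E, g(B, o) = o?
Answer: 1/292 ≈ 0.0034247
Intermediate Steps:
y = 7/2 (y = -¼*(-14) = 7/2 ≈ 3.5000)
j(d) = d²
1/(j(g(y, 13)) + V(123)) = 1/(13² + 123) = 1/(169 + 123) = 1/292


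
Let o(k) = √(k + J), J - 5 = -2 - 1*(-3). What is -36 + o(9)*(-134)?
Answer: -36 - 134*√15 ≈ -554.98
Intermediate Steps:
J = 6 (J = 5 + (-2 - 1*(-3)) = 5 + (-2 + 3) = 5 + 1 = 6)
o(k) = √(6 + k) (o(k) = √(k + 6) = √(6 + k))
-36 + o(9)*(-134) = -36 + √(6 + 9)*(-134) = -36 + √15*(-134) = -36 - 134*√15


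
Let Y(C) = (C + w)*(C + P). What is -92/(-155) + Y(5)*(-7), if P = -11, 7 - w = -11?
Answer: 149822/155 ≈ 966.59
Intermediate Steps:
w = 18 (w = 7 - 1*(-11) = 7 + 11 = 18)
Y(C) = (-11 + C)*(18 + C) (Y(C) = (C + 18)*(C - 11) = (18 + C)*(-11 + C) = (-11 + C)*(18 + C))
-92/(-155) + Y(5)*(-7) = -92/(-155) + (-198 + 5² + 7*5)*(-7) = -92*(-1/155) + (-198 + 25 + 35)*(-7) = 92/155 - 138*(-7) = 92/155 + 966 = 149822/155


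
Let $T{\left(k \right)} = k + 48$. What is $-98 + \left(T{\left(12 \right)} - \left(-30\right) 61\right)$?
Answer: $1792$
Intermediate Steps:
$T{\left(k \right)} = 48 + k$
$-98 + \left(T{\left(12 \right)} - \left(-30\right) 61\right) = -98 + \left(\left(48 + 12\right) - \left(-30\right) 61\right) = -98 + \left(60 - -1830\right) = -98 + \left(60 + 1830\right) = -98 + 1890 = 1792$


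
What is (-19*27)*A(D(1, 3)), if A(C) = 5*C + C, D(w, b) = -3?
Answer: 9234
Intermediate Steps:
A(C) = 6*C
(-19*27)*A(D(1, 3)) = (-19*27)*(6*(-3)) = -513*(-18) = 9234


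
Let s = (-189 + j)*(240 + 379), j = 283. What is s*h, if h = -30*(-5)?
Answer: 8727900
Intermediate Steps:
h = 150
s = 58186 (s = (-189 + 283)*(240 + 379) = 94*619 = 58186)
s*h = 58186*150 = 8727900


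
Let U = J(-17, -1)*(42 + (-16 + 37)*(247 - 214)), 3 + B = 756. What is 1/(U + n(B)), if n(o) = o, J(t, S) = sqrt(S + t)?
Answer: 251/3430353 - 245*I*sqrt(2)/1143451 ≈ 7.317e-5 - 0.00030301*I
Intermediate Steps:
B = 753 (B = -3 + 756 = 753)
U = 2205*I*sqrt(2) (U = sqrt(-1 - 17)*(42 + (-16 + 37)*(247 - 214)) = sqrt(-18)*(42 + 21*33) = (3*I*sqrt(2))*(42 + 693) = (3*I*sqrt(2))*735 = 2205*I*sqrt(2) ≈ 3118.3*I)
1/(U + n(B)) = 1/(2205*I*sqrt(2) + 753) = 1/(753 + 2205*I*sqrt(2))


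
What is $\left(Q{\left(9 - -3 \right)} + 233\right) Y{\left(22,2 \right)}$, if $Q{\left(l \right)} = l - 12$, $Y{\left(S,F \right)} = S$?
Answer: $5126$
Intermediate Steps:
$Q{\left(l \right)} = -12 + l$ ($Q{\left(l \right)} = l - 12 = -12 + l$)
$\left(Q{\left(9 - -3 \right)} + 233\right) Y{\left(22,2 \right)} = \left(\left(-12 + \left(9 - -3\right)\right) + 233\right) 22 = \left(\left(-12 + \left(9 + 3\right)\right) + 233\right) 22 = \left(\left(-12 + 12\right) + 233\right) 22 = \left(0 + 233\right) 22 = 233 \cdot 22 = 5126$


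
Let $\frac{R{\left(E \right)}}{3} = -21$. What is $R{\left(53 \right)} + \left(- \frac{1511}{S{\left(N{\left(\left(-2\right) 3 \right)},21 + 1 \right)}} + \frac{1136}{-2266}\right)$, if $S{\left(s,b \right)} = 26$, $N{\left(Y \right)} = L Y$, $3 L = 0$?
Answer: $- \frac{3582585}{29458} \approx -121.62$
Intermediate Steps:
$L = 0$ ($L = \frac{1}{3} \cdot 0 = 0$)
$N{\left(Y \right)} = 0$ ($N{\left(Y \right)} = 0 Y = 0$)
$R{\left(E \right)} = -63$ ($R{\left(E \right)} = 3 \left(-21\right) = -63$)
$R{\left(53 \right)} + \left(- \frac{1511}{S{\left(N{\left(\left(-2\right) 3 \right)},21 + 1 \right)}} + \frac{1136}{-2266}\right) = -63 + \left(- \frac{1511}{26} + \frac{1136}{-2266}\right) = -63 + \left(\left(-1511\right) \frac{1}{26} + 1136 \left(- \frac{1}{2266}\right)\right) = -63 - \frac{1726731}{29458} = - \frac{3582585}{29458}$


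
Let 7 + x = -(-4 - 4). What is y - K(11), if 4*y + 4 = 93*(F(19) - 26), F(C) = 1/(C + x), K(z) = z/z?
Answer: -48427/80 ≈ -605.34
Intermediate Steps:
K(z) = 1
x = 1 (x = -7 - (-4 - 4) = -7 - 1*(-8) = -7 + 8 = 1)
F(C) = 1/(1 + C) (F(C) = 1/(C + 1) = 1/(1 + C))
y = -48347/80 (y = -1 + (93*(1/(1 + 19) - 26))/4 = -1 + (93*(1/20 - 26))/4 = -1 + (93*(-519/20))/4 = -1 + (¼)*(-48267/20) = -1 - 48267/80 = -48347/80 ≈ -604.34)
y - K(11) = -48347/80 - 1*1 = -48347/80 - 1 = -48427/80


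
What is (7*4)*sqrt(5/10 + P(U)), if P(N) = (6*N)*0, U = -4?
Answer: 14*sqrt(2) ≈ 19.799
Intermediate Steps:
P(N) = 0
(7*4)*sqrt(5/10 + P(U)) = (7*4)*sqrt(5/10 + 0) = 28*sqrt(5*(1/10) + 0) = 28*sqrt(1/2 + 0) = 28*sqrt(1/2) = 28*(sqrt(2)/2) = 14*sqrt(2)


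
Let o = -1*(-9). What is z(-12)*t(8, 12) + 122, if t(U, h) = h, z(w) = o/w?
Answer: 113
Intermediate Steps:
o = 9
z(w) = 9/w
z(-12)*t(8, 12) + 122 = (9/(-12))*12 + 122 = (9*(-1/12))*12 + 122 = -3/4*12 + 122 = -9 + 122 = 113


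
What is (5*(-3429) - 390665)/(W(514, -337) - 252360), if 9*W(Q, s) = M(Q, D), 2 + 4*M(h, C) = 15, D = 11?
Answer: 14681160/9084947 ≈ 1.6160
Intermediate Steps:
M(h, C) = 13/4 (M(h, C) = -1/2 + (1/4)*15 = -1/2 + 15/4 = 13/4)
W(Q, s) = 13/36 (W(Q, s) = (1/9)*(13/4) = 13/36)
(5*(-3429) - 390665)/(W(514, -337) - 252360) = (5*(-3429) - 390665)/(13/36 - 252360) = (-17145 - 390665)/(-9084947/36) = -407810*(-36/9084947) = 14681160/9084947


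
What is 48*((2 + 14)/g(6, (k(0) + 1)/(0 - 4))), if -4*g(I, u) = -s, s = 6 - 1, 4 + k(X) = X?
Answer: 3072/5 ≈ 614.40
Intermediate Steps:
k(X) = -4 + X
s = 5
g(I, u) = 5/4 (g(I, u) = -(-1)*5/4 = -1/4*(-5) = 5/4)
48*((2 + 14)/g(6, (k(0) + 1)/(0 - 4))) = 48*((2 + 14)/(5/4)) = 48*(16*(4/5)) = 48*(64/5) = 3072/5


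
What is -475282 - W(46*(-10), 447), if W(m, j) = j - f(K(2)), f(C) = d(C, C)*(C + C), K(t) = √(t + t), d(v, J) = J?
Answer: -475721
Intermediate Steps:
K(t) = √2*√t (K(t) = √(2*t) = √2*√t)
f(C) = 2*C² (f(C) = C*(C + C) = C*(2*C) = 2*C²)
W(m, j) = -8 + j (W(m, j) = j - 2*(√2*√2)² = j - 2*2² = j - 2*4 = j - 1*8 = j - 8 = -8 + j)
-475282 - W(46*(-10), 447) = -475282 - (-8 + 447) = -475282 - 1*439 = -475282 - 439 = -475721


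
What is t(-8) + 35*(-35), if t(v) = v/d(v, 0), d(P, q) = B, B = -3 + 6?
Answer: -3683/3 ≈ -1227.7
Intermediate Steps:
B = 3
d(P, q) = 3
t(v) = v/3
t(-8) + 35*(-35) = (⅓)*(-8) + 35*(-35) = -8/3 - 1225 = -3683/3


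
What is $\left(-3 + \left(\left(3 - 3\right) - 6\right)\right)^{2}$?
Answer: $81$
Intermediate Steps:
$\left(-3 + \left(\left(3 - 3\right) - 6\right)\right)^{2} = \left(-3 + \left(0 - 6\right)\right)^{2} = \left(-3 - 6\right)^{2} = \left(-9\right)^{2} = 81$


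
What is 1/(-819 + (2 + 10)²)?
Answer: -1/675 ≈ -0.0014815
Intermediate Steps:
1/(-819 + (2 + 10)²) = 1/(-819 + 12²) = 1/(-819 + 144) = 1/(-675) = -1/675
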